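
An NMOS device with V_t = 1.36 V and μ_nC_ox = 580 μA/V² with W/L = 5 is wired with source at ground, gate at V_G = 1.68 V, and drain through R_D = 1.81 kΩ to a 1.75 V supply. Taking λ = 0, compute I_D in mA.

V_GS = V_G = 1.68 V, so V_ov = 1.68 − 1.36 = 0.32 V.
k_n = μ_nC_ox · (W/L) = 2.9 mA/V².
Assume saturation: I_D = ½ k_n V_ov² = 0.5 × 2.9 × 0.32² = 0.148 mA, giving V_DS = V_DD − I_D R_D = 1.75 − 0.148 × 1.81 = 1.48 V.
V_DS = 1.48 V ≥ V_ov = 0.32 V, confirming saturation.

I_D = 0.148 mA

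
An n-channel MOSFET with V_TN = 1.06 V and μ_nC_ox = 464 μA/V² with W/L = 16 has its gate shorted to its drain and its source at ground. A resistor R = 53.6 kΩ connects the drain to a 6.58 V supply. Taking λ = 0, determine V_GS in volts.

V_GS = 1.22 V

With gate tied to drain, V_GS = V_DS ≥ V_GS − V_TN, so the device is in saturation.
k_n = μ_nC_ox · (W/L) = 7.424 mA/V².
KCL at the drain: ½ k_n (V_GS − V_TN)² = (V_DD − V_GS)/R.
Let x = V_GS − 1.06. Then 199 x² + x − 5.52 = 0, giving x = 0.164 V (positive root), so V_GS = 1.22 V.
I_D = (V_DD − V_GS)/R = (6.58 − 1.22) / 53.6 = 0.0999 mA.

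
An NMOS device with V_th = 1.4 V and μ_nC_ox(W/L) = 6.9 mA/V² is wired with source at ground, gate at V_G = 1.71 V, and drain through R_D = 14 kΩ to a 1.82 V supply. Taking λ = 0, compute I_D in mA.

V_GS = V_G = 1.71 V, so V_ov = 1.71 − 1.4 = 0.31 V.
Assume saturation: I_D = ½ k_n V_ov² = 0.5 × 6.9 × 0.31² = 0.332 mA, giving V_DS = V_DD − I_D R_D = 1.82 − 0.332 × 14 = -2.82 V.
But -2.82 V < V_ov = 0.31 V, so the device is actually in triode.
In triode I_D = k_n[V_ov V_DS − ½ V_DS²] and I_D = (V_DD − V_DS)/R_D. Equating: 48.3 V_DS² − 30.95 V_DS + 1.82 = 0, giving V_DS = 0.0655 V (the root below V_ov).
I_D = (1.82 − 0.0655) / 14 = 0.125 mA.

I_D = 0.125 mA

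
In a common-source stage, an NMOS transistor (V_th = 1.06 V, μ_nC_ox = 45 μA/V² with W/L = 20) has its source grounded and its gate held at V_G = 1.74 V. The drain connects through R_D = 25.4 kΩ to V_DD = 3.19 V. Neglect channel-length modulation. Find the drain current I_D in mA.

V_GS = V_G = 1.74 V, so V_ov = 1.74 − 1.06 = 0.68 V.
k_n = μ_nC_ox · (W/L) = 0.9 mA/V².
Assume saturation: I_D = ½ k_n V_ov² = 0.5 × 0.9 × 0.68² = 0.208 mA, giving V_DS = V_DD − I_D R_D = 3.19 − 0.208 × 25.4 = -2.1 V.
But -2.1 V < V_ov = 0.68 V, so the device is actually in triode.
In triode I_D = k_n[V_ov V_DS − ½ V_DS²] and I_D = (V_DD − V_DS)/R_D. Equating: 11.4 V_DS² − 16.54 V_DS + 3.19 = 0, giving V_DS = 0.229 V (the root below V_ov).
I_D = (3.19 − 0.229) / 25.4 = 0.117 mA.

I_D = 0.117 mA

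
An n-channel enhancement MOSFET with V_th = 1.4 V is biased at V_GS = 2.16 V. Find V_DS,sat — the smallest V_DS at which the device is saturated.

The boundary between triode and saturation is V_DS = V_GS − V_th = V_ov.
V_ov = 2.16 − 1.4 = 0.76 V.

V_DS,sat = 0.760 V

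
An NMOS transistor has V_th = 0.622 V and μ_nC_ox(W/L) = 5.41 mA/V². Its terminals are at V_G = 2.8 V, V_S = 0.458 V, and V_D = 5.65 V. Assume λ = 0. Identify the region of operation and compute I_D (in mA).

Saturation; I_D = 8.00 mA

V_GS = V_G − V_S = 2.8 − 0.458 = 2.34 V; V_DS = V_D − V_S = 5.65 − 0.458 = 5.19 V.
V_ov = V_GS − V_th = 2.34 − 0.622 = 1.72 V.
Since V_DS = 5.19 V ≥ V_ov = 1.72 V, the device is in saturation.
I_D = ½ k_n V_ov² = 0.5 × 5.41 × 1.72² = 8 mA.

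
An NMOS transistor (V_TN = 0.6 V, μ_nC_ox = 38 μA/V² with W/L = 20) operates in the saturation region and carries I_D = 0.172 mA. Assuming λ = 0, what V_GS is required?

k_n = μ_nC_ox · (W/L) = 0.76 mA/V².
In saturation I_D = ½ k_n (V_GS − V_TN)², so V_GS − V_TN = √(2 I_D / k_n) = √(2 × 0.172 / 0.76) = 0.673 V.
V_GS = 0.6 + 0.673 = 1.27 V.

V_GS = 1.27 V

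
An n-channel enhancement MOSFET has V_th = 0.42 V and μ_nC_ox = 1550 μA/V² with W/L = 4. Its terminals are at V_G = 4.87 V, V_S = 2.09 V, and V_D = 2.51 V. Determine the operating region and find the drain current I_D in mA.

V_GS = V_G − V_S = 4.87 − 2.09 = 2.78 V; V_DS = V_D − V_S = 2.51 − 2.09 = 0.42 V.
k_n = μ_nC_ox · (W/L) = 6.2 mA/V².
V_ov = V_GS − V_th = 2.78 − 0.42 = 2.36 V.
Since V_DS = 0.42 V < V_ov = 2.36 V, the device is in the triode region.
I_D = k_n [V_ov · V_DS − ½ V_DS²] = 6.2 × [2.36 × 0.42 − 0.5 × 0.42²] = 5.6 mA.

Triode; I_D = 5.60 mA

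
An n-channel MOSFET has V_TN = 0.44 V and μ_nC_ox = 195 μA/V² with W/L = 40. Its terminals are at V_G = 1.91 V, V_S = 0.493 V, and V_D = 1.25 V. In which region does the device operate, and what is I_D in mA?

Triode; I_D = 3.53 mA

V_GS = V_G − V_S = 1.91 − 0.493 = 1.42 V; V_DS = V_D − V_S = 1.25 − 0.493 = 0.757 V.
k_n = μ_nC_ox · (W/L) = 7.8 mA/V².
V_ov = V_GS − V_TN = 1.42 − 0.44 = 0.977 V.
Since V_DS = 0.757 V < V_ov = 0.977 V, the device is in the triode region.
I_D = k_n [V_ov · V_DS − ½ V_DS²] = 7.8 × [0.977 × 0.757 − 0.5 × 0.757²] = 3.53 mA.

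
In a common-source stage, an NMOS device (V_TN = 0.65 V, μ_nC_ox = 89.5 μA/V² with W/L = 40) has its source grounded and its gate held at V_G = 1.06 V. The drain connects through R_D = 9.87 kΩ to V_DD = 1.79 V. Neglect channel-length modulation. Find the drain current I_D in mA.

V_GS = V_G = 1.06 V, so V_ov = 1.06 − 0.65 = 0.41 V.
k_n = μ_nC_ox · (W/L) = 3.58 mA/V².
Assume saturation: I_D = ½ k_n V_ov² = 0.5 × 3.58 × 0.41² = 0.301 mA, giving V_DS = V_DD − I_D R_D = 1.79 − 0.301 × 9.87 = -1.18 V.
But -1.18 V < V_ov = 0.41 V, so the device is actually in triode.
In triode I_D = k_n[V_ov V_DS − ½ V_DS²] and I_D = (V_DD − V_DS)/R_D. Equating: 17.7 V_DS² − 15.49 V_DS + 1.79 = 0, giving V_DS = 0.137 V (the root below V_ov).
I_D = (1.79 − 0.137) / 9.87 = 0.167 mA.

I_D = 0.167 mA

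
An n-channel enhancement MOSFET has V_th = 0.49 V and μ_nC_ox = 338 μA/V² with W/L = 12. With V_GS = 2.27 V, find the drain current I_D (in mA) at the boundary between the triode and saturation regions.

I_D = 6.43 mA

At the boundary V_DS = V_ov = V_GS − V_th = 2.27 − 0.49 = 1.78 V.
k_n = μ_nC_ox · (W/L) = 4.056 mA/V².
I_D = ½ k_n V_ov² = 0.5 × 4.056 × 1.78² = 6.43 mA.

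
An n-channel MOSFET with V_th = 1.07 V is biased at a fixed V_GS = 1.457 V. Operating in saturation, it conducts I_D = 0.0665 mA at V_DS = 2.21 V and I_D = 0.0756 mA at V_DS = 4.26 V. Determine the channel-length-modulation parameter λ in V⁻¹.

λ = 0.0783 V⁻¹

With V_GS fixed, I_D ∝ (1 + λ V_DS) in saturation, so I_D2/I_D1 = (1 + λ V_DS2)/(1 + λ V_DS1).
0.0756/0.0665 = 1.137 = (1 + 4.26 λ)/(1 + 2.21 λ).
Solving: λ (I_D1 V_DS2 − I_D2 V_DS1) = I_D2 − I_D1, so λ = (0.0756 − 0.0665) / (0.0665 × 4.26 − 0.0756 × 2.21) = 0.0091 / 0.116 = 0.0783 V⁻¹.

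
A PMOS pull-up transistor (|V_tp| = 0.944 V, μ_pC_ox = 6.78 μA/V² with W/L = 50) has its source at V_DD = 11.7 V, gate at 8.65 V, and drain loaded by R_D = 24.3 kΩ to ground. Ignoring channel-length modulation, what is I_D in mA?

V_SG = V_DD − V_G = 11.7 − 8.65 = 3.05 V, so V_ov = 3.05 − 0.944 = 2.11 V.
k_p = μ_pC_ox · (W/L) = 0.339 mA/V².
Assume saturation: I_D = ½ k_p V_ov² = 0.5 × 0.339 × 2.11² = 0.752 mA, giving V_SD = V_DD − I_D R_D = 11.7 − 0.752 × 24.3 = -6.57 V.
But -6.57 V < V_ov = 2.11 V, so the device is actually in triode.
In triode I_D = k_p[V_ov V_SD − ½ V_SD²] and I_D = (V_DD − V_SD)/R_D. Equating: 4.12 V_SD² − 18.35 V_SD + 11.7 = 0, giving V_SD = 0.771 V (the root below V_ov).
I_D = (11.7 − 0.771) / 24.3 = 0.45 mA.

I_D = 0.450 mA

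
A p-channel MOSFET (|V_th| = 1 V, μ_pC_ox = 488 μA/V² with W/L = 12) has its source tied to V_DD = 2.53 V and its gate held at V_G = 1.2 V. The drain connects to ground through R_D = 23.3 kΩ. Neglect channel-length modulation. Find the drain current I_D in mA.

I_D = 0.106 mA

V_SG = V_DD − V_G = 2.53 − 1.2 = 1.33 V, so V_ov = 1.33 − 1 = 0.33 V.
k_p = μ_pC_ox · (W/L) = 5.856 mA/V².
Assume saturation: I_D = ½ k_p V_ov² = 0.5 × 5.856 × 0.33² = 0.319 mA, giving V_SD = V_DD − I_D R_D = 2.53 − 0.319 × 23.3 = -4.9 V.
But -4.9 V < V_ov = 0.33 V, so the device is actually in triode.
In triode I_D = k_p[V_ov V_SD − ½ V_SD²] and I_D = (V_DD − V_SD)/R_D. Equating: 68.2 V_SD² − 46.03 V_SD + 2.53 = 0, giving V_SD = 0.0604 V (the root below V_ov).
I_D = (2.53 − 0.0604) / 23.3 = 0.106 mA.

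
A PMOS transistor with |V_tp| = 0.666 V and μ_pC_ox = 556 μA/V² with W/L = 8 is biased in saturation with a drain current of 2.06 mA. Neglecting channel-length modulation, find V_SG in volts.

V_SG = 1.63 V

k_p = μ_pC_ox · (W/L) = 4.448 mA/V².
In saturation I_D = ½ k_p (V_SG − |V_tp|)², so V_SG − |V_tp| = √(2 I_D / k_p) = √(2 × 2.06 / 4.448) = 0.962 V.
V_SG = 0.666 + 0.962 = 1.63 V.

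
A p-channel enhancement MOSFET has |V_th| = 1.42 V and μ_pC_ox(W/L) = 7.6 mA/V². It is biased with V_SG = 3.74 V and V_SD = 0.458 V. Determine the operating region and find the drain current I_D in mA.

V_ov = V_SG − |V_th| = 3.74 − 1.42 = 2.32 V.
Since V_SD = 0.458 V < V_ov = 2.32 V, the device is in the triode region.
I_D = k_p [V_ov · V_SD − ½ V_SD²] = 7.6 × [2.32 × 0.458 − 0.5 × 0.458²] = 7.28 mA.

Triode; I_D = 7.28 mA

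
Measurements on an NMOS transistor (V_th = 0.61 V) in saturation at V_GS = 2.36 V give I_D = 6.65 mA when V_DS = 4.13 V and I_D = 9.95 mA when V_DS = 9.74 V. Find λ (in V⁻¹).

λ = 0.139 V⁻¹

With V_GS fixed, I_D ∝ (1 + λ V_DS) in saturation, so I_D2/I_D1 = (1 + λ V_DS2)/(1 + λ V_DS1).
9.95/6.65 = 1.496 = (1 + 9.74 λ)/(1 + 4.13 λ).
Solving: λ (I_D1 V_DS2 − I_D2 V_DS1) = I_D2 − I_D1, so λ = (9.95 − 6.65) / (6.65 × 9.74 − 9.95 × 4.13) = 3.3 / 23.7 = 0.139 V⁻¹.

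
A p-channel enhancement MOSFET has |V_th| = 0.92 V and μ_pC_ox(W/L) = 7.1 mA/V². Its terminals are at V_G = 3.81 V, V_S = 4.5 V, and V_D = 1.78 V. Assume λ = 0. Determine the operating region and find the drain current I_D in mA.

V_SG = V_S − V_G = 4.5 − 3.81 = 0.69 V; V_SD = V_S − V_D = 4.5 − 1.78 = 2.72 V.
V_SG = 0.69 V < |V_th| = 0.92 V, so the transistor is in cutoff.

Cutoff; I_D = 0 mA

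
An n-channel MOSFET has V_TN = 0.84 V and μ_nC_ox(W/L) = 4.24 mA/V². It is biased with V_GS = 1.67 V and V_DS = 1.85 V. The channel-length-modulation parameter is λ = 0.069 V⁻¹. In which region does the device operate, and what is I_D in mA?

V_ov = V_GS − V_TN = 1.67 − 0.84 = 0.83 V.
Since V_DS = 1.85 V ≥ V_ov = 0.83 V, the device is in saturation.
I_D = ½ k_n V_ov² (1 + λ V_DS) = 0.5 × 4.24 × 0.83² × (1 + 0.069 × 1.85) = 1.65 mA.

Saturation; I_D = 1.65 mA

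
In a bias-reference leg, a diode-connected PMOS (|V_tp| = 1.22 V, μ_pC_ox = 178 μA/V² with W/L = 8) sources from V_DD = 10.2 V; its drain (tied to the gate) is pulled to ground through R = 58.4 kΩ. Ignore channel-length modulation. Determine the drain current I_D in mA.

With gate tied to drain, V_SG = V_SD ≥ V_SG − |V_tp|, so the device is in saturation.
k_p = μ_pC_ox · (W/L) = 1.424 mA/V².
KCL at the drain: ½ k_p (V_SG − |V_tp|)² = (V_DD − V_SG)/R.
Let x = V_SG − 1.22. Then 41.6 x² + x − 8.98 = 0, giving x = 0.453 V (positive root), so V_SG = 1.67 V.
I_D = (V_DD − V_SG)/R = (10.2 − 1.67) / 58.4 = 0.146 mA.

I_D = 0.146 mA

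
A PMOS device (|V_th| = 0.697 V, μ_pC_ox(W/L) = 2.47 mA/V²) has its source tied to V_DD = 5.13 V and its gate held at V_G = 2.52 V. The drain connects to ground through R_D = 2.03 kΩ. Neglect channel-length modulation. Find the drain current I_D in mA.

I_D = 2.25 mA

V_SG = V_DD − V_G = 5.13 − 2.52 = 2.61 V, so V_ov = 2.61 − 0.697 = 1.91 V.
Assume saturation: I_D = ½ k_p V_ov² = 0.5 × 2.47 × 1.91² = 4.52 mA, giving V_SD = V_DD − I_D R_D = 5.13 − 4.52 × 2.03 = -4.04 V.
But -4.04 V < V_ov = 1.91 V, so the device is actually in triode.
In triode I_D = k_p[V_ov V_SD − ½ V_SD²] and I_D = (V_DD − V_SD)/R_D. Equating: 2.51 V_SD² − 10.59 V_SD + 5.13 = 0, giving V_SD = 0.558 V (the root below V_ov).
I_D = (5.13 − 0.558) / 2.03 = 2.25 mA.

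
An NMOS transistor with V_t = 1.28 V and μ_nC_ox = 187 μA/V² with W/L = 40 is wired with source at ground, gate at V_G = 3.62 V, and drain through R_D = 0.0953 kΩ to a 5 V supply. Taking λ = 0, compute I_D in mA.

V_GS = V_G = 3.62 V, so V_ov = 3.62 − 1.28 = 2.34 V.
k_n = μ_nC_ox · (W/L) = 7.48 mA/V².
Assume saturation: I_D = ½ k_n V_ov² = 0.5 × 7.48 × 2.34² = 20.5 mA, giving V_DS = V_DD − I_D R_D = 5 − 20.5 × 0.0953 = 3.05 V.
V_DS = 3.05 V ≥ V_ov = 2.34 V, confirming saturation.

I_D = 20.5 mA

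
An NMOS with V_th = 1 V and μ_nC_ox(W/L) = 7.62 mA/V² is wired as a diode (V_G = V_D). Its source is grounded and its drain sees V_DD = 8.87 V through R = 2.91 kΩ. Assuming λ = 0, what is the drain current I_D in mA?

With gate tied to drain, V_GS = V_DS ≥ V_GS − V_th, so the device is in saturation.
KCL at the drain: ½ k_n (V_GS − V_th)² = (V_DD − V_GS)/R.
Let x = V_GS − 1. Then 11.1 x² + x − 7.87 = 0, giving x = 0.799 V (positive root), so V_GS = 1.8 V.
I_D = (V_DD − V_GS)/R = (8.87 − 1.8) / 2.91 = 2.43 mA.

I_D = 2.43 mA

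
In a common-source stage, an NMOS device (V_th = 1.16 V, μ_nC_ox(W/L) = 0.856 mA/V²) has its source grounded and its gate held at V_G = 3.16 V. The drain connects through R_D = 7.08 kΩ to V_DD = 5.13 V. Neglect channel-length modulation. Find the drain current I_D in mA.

I_D = 0.663 mA

V_GS = V_G = 3.16 V, so V_ov = 3.16 − 1.16 = 2 V.
Assume saturation: I_D = ½ k_n V_ov² = 0.5 × 0.856 × 2² = 1.71 mA, giving V_DS = V_DD − I_D R_D = 5.13 − 1.71 × 7.08 = -6.99 V.
But -6.99 V < V_ov = 2 V, so the device is actually in triode.
In triode I_D = k_n[V_ov V_DS − ½ V_DS²] and I_D = (V_DD − V_DS)/R_D. Equating: 3.03 V_DS² − 13.12 V_DS + 5.13 = 0, giving V_DS = 0.435 V (the root below V_ov).
I_D = (5.13 − 0.435) / 7.08 = 0.663 mA.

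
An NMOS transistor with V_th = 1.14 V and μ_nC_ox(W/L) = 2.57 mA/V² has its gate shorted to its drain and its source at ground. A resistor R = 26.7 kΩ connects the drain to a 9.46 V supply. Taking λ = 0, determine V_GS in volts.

V_GS = 1.62 V

With gate tied to drain, V_GS = V_DS ≥ V_GS − V_th, so the device is in saturation.
KCL at the drain: ½ k_n (V_GS − V_th)² = (V_DD − V_GS)/R.
Let x = V_GS − 1.14. Then 34.3 x² + x − 8.32 = 0, giving x = 0.478 V (positive root), so V_GS = 1.62 V.
I_D = (V_DD − V_GS)/R = (9.46 − 1.62) / 26.7 = 0.294 mA.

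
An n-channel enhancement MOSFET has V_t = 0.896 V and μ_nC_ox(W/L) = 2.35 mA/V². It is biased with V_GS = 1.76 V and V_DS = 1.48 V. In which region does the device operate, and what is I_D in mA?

Saturation; I_D = 0.877 mA

V_ov = V_GS − V_t = 1.76 − 0.896 = 0.864 V.
Since V_DS = 1.48 V ≥ V_ov = 0.864 V, the device is in saturation.
I_D = ½ k_n V_ov² = 0.5 × 2.35 × 0.864² = 0.877 mA.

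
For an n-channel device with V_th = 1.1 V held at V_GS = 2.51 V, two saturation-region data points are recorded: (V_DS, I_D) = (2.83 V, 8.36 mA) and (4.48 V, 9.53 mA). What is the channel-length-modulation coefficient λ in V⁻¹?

With V_GS fixed, I_D ∝ (1 + λ V_DS) in saturation, so I_D2/I_D1 = (1 + λ V_DS2)/(1 + λ V_DS1).
9.53/8.36 = 1.14 = (1 + 4.48 λ)/(1 + 2.83 λ).
Solving: λ (I_D1 V_DS2 − I_D2 V_DS1) = I_D2 − I_D1, so λ = (9.53 − 8.36) / (8.36 × 4.48 − 9.53 × 2.83) = 1.17 / 10.5 = 0.112 V⁻¹.

λ = 0.112 V⁻¹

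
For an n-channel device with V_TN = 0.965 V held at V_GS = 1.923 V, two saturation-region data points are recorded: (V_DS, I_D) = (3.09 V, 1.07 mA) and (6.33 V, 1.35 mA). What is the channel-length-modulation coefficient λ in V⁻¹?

With V_GS fixed, I_D ∝ (1 + λ V_DS) in saturation, so I_D2/I_D1 = (1 + λ V_DS2)/(1 + λ V_DS1).
1.35/1.07 = 1.262 = (1 + 6.33 λ)/(1 + 3.09 λ).
Solving: λ (I_D1 V_DS2 − I_D2 V_DS1) = I_D2 − I_D1, so λ = (1.35 − 1.07) / (1.07 × 6.33 − 1.35 × 3.09) = 0.28 / 2.6 = 0.108 V⁻¹.

λ = 0.108 V⁻¹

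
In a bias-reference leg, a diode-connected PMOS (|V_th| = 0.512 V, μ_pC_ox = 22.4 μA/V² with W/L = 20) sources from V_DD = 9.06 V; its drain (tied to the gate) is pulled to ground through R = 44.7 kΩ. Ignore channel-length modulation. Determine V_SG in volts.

V_SG = 1.39 V

With gate tied to drain, V_SG = V_SD ≥ V_SG − |V_th|, so the device is in saturation.
k_p = μ_pC_ox · (W/L) = 0.448 mA/V².
KCL at the drain: ½ k_p (V_SG − |V_th|)² = (V_DD − V_SG)/R.
Let x = V_SG − 0.512. Then 10 x² + x − 8.548 = 0, giving x = 0.875 V (positive root), so V_SG = 1.39 V.
I_D = (V_DD − V_SG)/R = (9.06 − 1.39) / 44.7 = 0.172 mA.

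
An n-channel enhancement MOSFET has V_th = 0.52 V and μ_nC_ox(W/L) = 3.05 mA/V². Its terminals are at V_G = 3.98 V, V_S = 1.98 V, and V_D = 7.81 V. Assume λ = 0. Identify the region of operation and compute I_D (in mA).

Saturation; I_D = 3.34 mA

V_GS = V_G − V_S = 3.98 − 1.98 = 2 V; V_DS = V_D − V_S = 7.81 − 1.98 = 5.83 V.
V_ov = V_GS − V_th = 2 − 0.52 = 1.48 V.
Since V_DS = 5.83 V ≥ V_ov = 1.48 V, the device is in saturation.
I_D = ½ k_n V_ov² = 0.5 × 3.05 × 1.48² = 3.34 mA.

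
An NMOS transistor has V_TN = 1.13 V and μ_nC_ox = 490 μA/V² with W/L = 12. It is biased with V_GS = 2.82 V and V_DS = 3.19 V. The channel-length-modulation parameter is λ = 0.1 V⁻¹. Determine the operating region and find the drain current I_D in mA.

k_n = μ_nC_ox · (W/L) = 5.88 mA/V².
V_ov = V_GS − V_TN = 2.82 − 1.13 = 1.69 V.
Since V_DS = 3.19 V ≥ V_ov = 1.69 V, the device is in saturation.
I_D = ½ k_n V_ov² (1 + λ V_DS) = 0.5 × 5.88 × 1.69² × (1 + 0.1 × 3.19) = 11.1 mA.

Saturation; I_D = 11.1 mA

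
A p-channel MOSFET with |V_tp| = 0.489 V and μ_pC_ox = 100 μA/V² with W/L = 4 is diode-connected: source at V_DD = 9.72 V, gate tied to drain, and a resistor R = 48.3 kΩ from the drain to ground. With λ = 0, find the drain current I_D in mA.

I_D = 0.172 mA

With gate tied to drain, V_SG = V_SD ≥ V_SG − |V_tp|, so the device is in saturation.
k_p = μ_pC_ox · (W/L) = 0.4 mA/V².
KCL at the drain: ½ k_p (V_SG − |V_tp|)² = (V_DD − V_SG)/R.
Let x = V_SG − 0.489. Then 9.66 x² + x − 9.231 = 0, giving x = 0.927 V (positive root), so V_SG = 1.42 V.
I_D = (V_DD − V_SG)/R = (9.72 − 1.42) / 48.3 = 0.172 mA.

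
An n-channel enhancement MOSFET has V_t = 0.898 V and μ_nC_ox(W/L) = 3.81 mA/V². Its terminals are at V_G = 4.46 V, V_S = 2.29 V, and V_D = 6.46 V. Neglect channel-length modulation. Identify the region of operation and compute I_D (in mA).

V_GS = V_G − V_S = 4.46 − 2.29 = 2.17 V; V_DS = V_D − V_S = 6.46 − 2.29 = 4.17 V.
V_ov = V_GS − V_t = 2.17 − 0.898 = 1.27 V.
Since V_DS = 4.17 V ≥ V_ov = 1.27 V, the device is in saturation.
I_D = ½ k_n V_ov² = 0.5 × 3.81 × 1.27² = 3.08 mA.

Saturation; I_D = 3.08 mA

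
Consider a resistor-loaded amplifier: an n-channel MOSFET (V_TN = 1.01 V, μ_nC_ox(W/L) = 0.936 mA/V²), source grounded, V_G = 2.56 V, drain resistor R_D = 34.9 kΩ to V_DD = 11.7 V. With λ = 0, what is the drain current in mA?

I_D = 0.328 mA

V_GS = V_G = 2.56 V, so V_ov = 2.56 − 1.01 = 1.55 V.
Assume saturation: I_D = ½ k_n V_ov² = 0.5 × 0.936 × 1.55² = 1.12 mA, giving V_DS = V_DD − I_D R_D = 11.7 − 1.12 × 34.9 = -27.5 V.
But -27.5 V < V_ov = 1.55 V, so the device is actually in triode.
In triode I_D = k_n[V_ov V_DS − ½ V_DS²] and I_D = (V_DD − V_DS)/R_D. Equating: 16.3 V_DS² − 51.63 V_DS + 11.7 = 0, giving V_DS = 0.246 V (the root below V_ov).
I_D = (11.7 − 0.246) / 34.9 = 0.328 mA.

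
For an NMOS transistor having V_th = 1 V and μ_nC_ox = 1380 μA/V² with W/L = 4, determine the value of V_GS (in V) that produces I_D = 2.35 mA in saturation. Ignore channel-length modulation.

k_n = μ_nC_ox · (W/L) = 5.52 mA/V².
In saturation I_D = ½ k_n (V_GS − V_th)², so V_GS − V_th = √(2 I_D / k_n) = √(2 × 2.35 / 5.52) = 0.923 V.
V_GS = 1 + 0.923 = 1.92 V.

V_GS = 1.92 V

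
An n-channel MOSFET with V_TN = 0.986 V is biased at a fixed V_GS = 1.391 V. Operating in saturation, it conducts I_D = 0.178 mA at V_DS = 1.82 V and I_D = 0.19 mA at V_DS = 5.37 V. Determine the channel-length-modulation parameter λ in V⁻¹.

With V_GS fixed, I_D ∝ (1 + λ V_DS) in saturation, so I_D2/I_D1 = (1 + λ V_DS2)/(1 + λ V_DS1).
0.19/0.178 = 1.067 = (1 + 5.37 λ)/(1 + 1.82 λ).
Solving: λ (I_D1 V_DS2 − I_D2 V_DS1) = I_D2 − I_D1, so λ = (0.19 − 0.178) / (0.178 × 5.37 − 0.19 × 1.82) = 0.012 / 0.61 = 0.0197 V⁻¹.

λ = 0.0197 V⁻¹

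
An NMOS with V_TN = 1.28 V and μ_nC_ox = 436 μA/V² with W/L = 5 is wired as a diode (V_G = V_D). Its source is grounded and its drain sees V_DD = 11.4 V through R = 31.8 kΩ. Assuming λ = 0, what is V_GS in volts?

With gate tied to drain, V_GS = V_DS ≥ V_GS − V_TN, so the device is in saturation.
k_n = μ_nC_ox · (W/L) = 2.18 mA/V².
KCL at the drain: ½ k_n (V_GS − V_TN)² = (V_DD − V_GS)/R.
Let x = V_GS − 1.28. Then 34.7 x² + x − 10.12 = 0, giving x = 0.526 V (positive root), so V_GS = 1.81 V.
I_D = (V_DD − V_GS)/R = (11.4 − 1.81) / 31.8 = 0.302 mA.

V_GS = 1.81 V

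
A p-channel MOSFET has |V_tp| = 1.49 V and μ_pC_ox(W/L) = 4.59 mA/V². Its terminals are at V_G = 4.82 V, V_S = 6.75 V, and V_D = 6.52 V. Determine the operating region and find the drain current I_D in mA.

V_SG = V_S − V_G = 6.75 − 4.82 = 1.93 V; V_SD = V_S − V_D = 6.75 − 6.52 = 0.23 V.
V_ov = V_SG − |V_tp| = 1.93 − 1.49 = 0.44 V.
Since V_SD = 0.23 V < V_ov = 0.44 V, the device is in the triode region.
I_D = k_p [V_ov · V_SD − ½ V_SD²] = 4.59 × [0.44 × 0.23 − 0.5 × 0.23²] = 0.343 mA.

Triode; I_D = 0.343 mA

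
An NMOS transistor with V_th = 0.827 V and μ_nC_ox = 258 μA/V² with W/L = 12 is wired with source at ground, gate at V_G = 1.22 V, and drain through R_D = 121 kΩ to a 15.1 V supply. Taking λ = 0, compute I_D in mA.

V_GS = V_G = 1.22 V, so V_ov = 1.22 − 0.827 = 0.393 V.
k_n = μ_nC_ox · (W/L) = 3.096 mA/V².
Assume saturation: I_D = ½ k_n V_ov² = 0.5 × 3.096 × 0.393² = 0.239 mA, giving V_DS = V_DD − I_D R_D = 15.1 − 0.239 × 121 = -13.8 V.
But -13.8 V < V_ov = 0.393 V, so the device is actually in triode.
In triode I_D = k_n[V_ov V_DS − ½ V_DS²] and I_D = (V_DD − V_DS)/R_D. Equating: 187 V_DS² − 148.2 V_DS + 15.1 = 0, giving V_DS = 0.12 V (the root below V_ov).
I_D = (15.1 − 0.12) / 121 = 0.124 mA.

I_D = 0.124 mA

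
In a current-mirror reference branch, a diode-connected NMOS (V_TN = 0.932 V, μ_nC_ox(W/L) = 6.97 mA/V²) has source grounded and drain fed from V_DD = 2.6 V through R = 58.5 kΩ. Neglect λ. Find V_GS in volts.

With gate tied to drain, V_GS = V_DS ≥ V_GS − V_TN, so the device is in saturation.
KCL at the drain: ½ k_n (V_GS − V_TN)² = (V_DD − V_GS)/R.
Let x = V_GS − 0.932. Then 204 x² + x − 1.668 = 0, giving x = 0.088 V (positive root), so V_GS = 1.02 V.
I_D = (V_DD − V_GS)/R = (2.6 − 1.02) / 58.5 = 0.027 mA.

V_GS = 1.02 V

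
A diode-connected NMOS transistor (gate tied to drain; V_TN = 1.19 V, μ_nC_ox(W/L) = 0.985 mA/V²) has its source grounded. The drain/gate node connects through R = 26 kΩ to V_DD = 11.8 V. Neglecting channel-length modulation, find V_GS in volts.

With gate tied to drain, V_GS = V_DS ≥ V_GS − V_TN, so the device is in saturation.
KCL at the drain: ½ k_n (V_GS − V_TN)² = (V_DD − V_GS)/R.
Let x = V_GS − 1.19. Then 12.8 x² + x − 10.61 = 0, giving x = 0.872 V (positive root), so V_GS = 2.06 V.
I_D = (V_DD − V_GS)/R = (11.8 − 2.06) / 26 = 0.375 mA.

V_GS = 2.06 V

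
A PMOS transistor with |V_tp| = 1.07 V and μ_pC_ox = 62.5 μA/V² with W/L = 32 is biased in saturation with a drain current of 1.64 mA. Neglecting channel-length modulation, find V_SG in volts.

k_p = μ_pC_ox · (W/L) = 2 mA/V².
In saturation I_D = ½ k_p (V_SG − |V_tp|)², so V_SG − |V_tp| = √(2 I_D / k_p) = √(2 × 1.64 / 2) = 1.28 V.
V_SG = 1.07 + 1.28 = 2.35 V.

V_SG = 2.35 V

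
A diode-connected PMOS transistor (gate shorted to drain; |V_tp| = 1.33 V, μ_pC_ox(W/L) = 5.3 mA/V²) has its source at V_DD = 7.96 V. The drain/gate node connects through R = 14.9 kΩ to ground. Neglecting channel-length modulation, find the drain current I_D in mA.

With gate tied to drain, V_SG = V_SD ≥ V_SG − |V_tp|, so the device is in saturation.
KCL at the drain: ½ k_p (V_SG − |V_tp|)² = (V_DD − V_SG)/R.
Let x = V_SG − 1.33. Then 39.5 x² + x − 6.63 = 0, giving x = 0.397 V (positive root), so V_SG = 1.73 V.
I_D = (V_DD − V_SG)/R = (7.96 − 1.73) / 14.9 = 0.418 mA.

I_D = 0.418 mA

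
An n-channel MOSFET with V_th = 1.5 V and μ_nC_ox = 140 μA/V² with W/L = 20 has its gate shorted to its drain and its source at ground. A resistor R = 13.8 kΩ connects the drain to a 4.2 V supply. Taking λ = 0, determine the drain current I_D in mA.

I_D = 0.170 mA

With gate tied to drain, V_GS = V_DS ≥ V_GS − V_th, so the device is in saturation.
k_n = μ_nC_ox · (W/L) = 2.8 mA/V².
KCL at the drain: ½ k_n (V_GS − V_th)² = (V_DD − V_GS)/R.
Let x = V_GS − 1.5. Then 19.3 x² + x − 2.7 = 0, giving x = 0.349 V (positive root), so V_GS = 1.85 V.
I_D = (V_DD − V_GS)/R = (4.2 − 1.85) / 13.8 = 0.17 mA.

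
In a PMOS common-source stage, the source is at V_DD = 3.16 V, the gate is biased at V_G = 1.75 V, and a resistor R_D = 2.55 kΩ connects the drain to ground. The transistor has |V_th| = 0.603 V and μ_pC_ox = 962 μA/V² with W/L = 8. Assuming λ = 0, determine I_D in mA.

I_D = 1.16 mA

V_SG = V_DD − V_G = 3.16 − 1.75 = 1.41 V, so V_ov = 1.41 − 0.603 = 0.807 V.
k_p = μ_pC_ox · (W/L) = 7.696 mA/V².
Assume saturation: I_D = ½ k_p V_ov² = 0.5 × 7.696 × 0.807² = 2.51 mA, giving V_SD = V_DD − I_D R_D = 3.16 − 2.51 × 2.55 = -3.23 V.
But -3.23 V < V_ov = 0.807 V, so the device is actually in triode.
In triode I_D = k_p[V_ov V_SD − ½ V_SD²] and I_D = (V_DD − V_SD)/R_D. Equating: 9.81 V_SD² − 16.84 V_SD + 3.16 = 0, giving V_SD = 0.214 V (the root below V_ov).
I_D = (3.16 − 0.214) / 2.55 = 1.16 mA.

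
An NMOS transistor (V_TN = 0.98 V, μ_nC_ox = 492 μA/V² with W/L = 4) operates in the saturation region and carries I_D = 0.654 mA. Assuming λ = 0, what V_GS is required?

V_GS = 1.80 V

k_n = μ_nC_ox · (W/L) = 1.968 mA/V².
In saturation I_D = ½ k_n (V_GS − V_TN)², so V_GS − V_TN = √(2 I_D / k_n) = √(2 × 0.654 / 1.968) = 0.815 V.
V_GS = 0.98 + 0.815 = 1.8 V.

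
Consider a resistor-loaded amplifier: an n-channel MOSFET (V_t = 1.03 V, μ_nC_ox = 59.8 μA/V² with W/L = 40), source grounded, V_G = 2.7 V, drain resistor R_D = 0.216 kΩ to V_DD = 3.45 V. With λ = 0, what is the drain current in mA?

V_GS = V_G = 2.7 V, so V_ov = 2.7 − 1.03 = 1.67 V.
k_n = μ_nC_ox · (W/L) = 2.392 mA/V².
Assume saturation: I_D = ½ k_n V_ov² = 0.5 × 2.392 × 1.67² = 3.34 mA, giving V_DS = V_DD − I_D R_D = 3.45 − 3.34 × 0.216 = 2.73 V.
V_DS = 2.73 V ≥ V_ov = 1.67 V, confirming saturation.

I_D = 3.34 mA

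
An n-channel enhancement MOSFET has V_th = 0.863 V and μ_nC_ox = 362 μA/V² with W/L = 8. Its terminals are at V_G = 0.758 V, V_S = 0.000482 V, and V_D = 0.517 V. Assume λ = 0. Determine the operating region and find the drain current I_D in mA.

V_GS = V_G − V_S = 0.758 − 0.000482 = 0.758 V; V_DS = V_D − V_S = 0.517 − 0.000482 = 0.517 V.
V_GS = 0.758 V < V_th = 0.863 V, so the transistor is in cutoff.

Cutoff; I_D = 0 mA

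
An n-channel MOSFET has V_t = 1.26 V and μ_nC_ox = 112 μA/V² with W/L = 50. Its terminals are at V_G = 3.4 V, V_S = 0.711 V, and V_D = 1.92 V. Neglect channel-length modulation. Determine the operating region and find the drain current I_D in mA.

Triode; I_D = 5.58 mA

V_GS = V_G − V_S = 3.4 − 0.711 = 2.69 V; V_DS = V_D − V_S = 1.92 − 0.711 = 1.21 V.
k_n = μ_nC_ox · (W/L) = 5.6 mA/V².
V_ov = V_GS − V_t = 2.69 − 1.26 = 1.43 V.
Since V_DS = 1.21 V < V_ov = 1.43 V, the device is in the triode region.
I_D = k_n [V_ov · V_DS − ½ V_DS²] = 5.6 × [1.43 × 1.21 − 0.5 × 1.21²] = 5.58 mA.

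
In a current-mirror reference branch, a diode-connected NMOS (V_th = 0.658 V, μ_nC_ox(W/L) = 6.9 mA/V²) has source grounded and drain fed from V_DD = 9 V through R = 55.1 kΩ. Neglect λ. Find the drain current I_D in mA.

With gate tied to drain, V_GS = V_DS ≥ V_GS − V_th, so the device is in saturation.
KCL at the drain: ½ k_n (V_GS − V_th)² = (V_DD − V_GS)/R.
Let x = V_GS − 0.658. Then 190 x² + x − 8.342 = 0, giving x = 0.207 V (positive root), so V_GS = 0.865 V.
I_D = (V_DD − V_GS)/R = (9 − 0.865) / 55.1 = 0.148 mA.

I_D = 0.148 mA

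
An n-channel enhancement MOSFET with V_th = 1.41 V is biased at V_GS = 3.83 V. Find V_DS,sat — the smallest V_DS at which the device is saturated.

The boundary between triode and saturation is V_DS = V_GS − V_th = V_ov.
V_ov = 3.83 − 1.41 = 2.42 V.

V_DS,sat = 2.42 V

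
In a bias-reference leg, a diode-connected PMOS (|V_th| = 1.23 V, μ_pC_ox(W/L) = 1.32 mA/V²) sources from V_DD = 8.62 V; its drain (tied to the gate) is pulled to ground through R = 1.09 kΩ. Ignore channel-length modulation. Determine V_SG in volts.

With gate tied to drain, V_SG = V_SD ≥ V_SG − |V_th|, so the device is in saturation.
KCL at the drain: ½ k_p (V_SG − |V_th|)² = (V_DD − V_SG)/R.
Let x = V_SG − 1.23. Then 0.719 x² + x − 7.39 = 0, giving x = 2.58 V (positive root), so V_SG = 3.81 V.
I_D = (V_DD − V_SG)/R = (8.62 − 3.81) / 1.09 = 4.41 mA.

V_SG = 3.81 V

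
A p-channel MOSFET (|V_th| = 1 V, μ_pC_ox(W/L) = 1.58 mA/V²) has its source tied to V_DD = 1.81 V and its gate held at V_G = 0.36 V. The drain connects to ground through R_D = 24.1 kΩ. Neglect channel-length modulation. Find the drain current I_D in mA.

V_SG = V_DD − V_G = 1.81 − 0.36 = 1.45 V, so V_ov = 1.45 − 1 = 0.45 V.
Assume saturation: I_D = ½ k_p V_ov² = 0.5 × 1.58 × 0.45² = 0.16 mA, giving V_SD = V_DD − I_D R_D = 1.81 − 0.16 × 24.1 = -2.05 V.
But -2.05 V < V_ov = 0.45 V, so the device is actually in triode.
In triode I_D = k_p[V_ov V_SD − ½ V_SD²] and I_D = (V_DD − V_SD)/R_D. Equating: 19 V_SD² − 18.14 V_SD + 1.81 = 0, giving V_SD = 0.113 V (the root below V_ov).
I_D = (1.81 − 0.113) / 24.1 = 0.0704 mA.

I_D = 0.0704 mA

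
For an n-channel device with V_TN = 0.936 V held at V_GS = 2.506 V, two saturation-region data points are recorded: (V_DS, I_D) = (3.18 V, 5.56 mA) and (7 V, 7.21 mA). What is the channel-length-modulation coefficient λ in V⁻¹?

With V_GS fixed, I_D ∝ (1 + λ V_DS) in saturation, so I_D2/I_D1 = (1 + λ V_DS2)/(1 + λ V_DS1).
7.21/5.56 = 1.297 = (1 + 7 λ)/(1 + 3.18 λ).
Solving: λ (I_D1 V_DS2 − I_D2 V_DS1) = I_D2 − I_D1, so λ = (7.21 − 5.56) / (5.56 × 7 − 7.21 × 3.18) = 1.65 / 16 = 0.103 V⁻¹.

λ = 0.103 V⁻¹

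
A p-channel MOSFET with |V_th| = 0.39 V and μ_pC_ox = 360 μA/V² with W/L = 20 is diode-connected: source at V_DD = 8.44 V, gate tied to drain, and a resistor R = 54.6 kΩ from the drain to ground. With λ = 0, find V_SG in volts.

With gate tied to drain, V_SG = V_SD ≥ V_SG − |V_th|, so the device is in saturation.
k_p = μ_pC_ox · (W/L) = 7.2 mA/V².
KCL at the drain: ½ k_p (V_SG − |V_th|)² = (V_DD − V_SG)/R.
Let x = V_SG − 0.39. Then 197 x² + x − 8.05 = 0, giving x = 0.2 V (positive root), so V_SG = 0.59 V.
I_D = (V_DD − V_SG)/R = (8.44 − 0.59) / 54.6 = 0.144 mA.

V_SG = 0.590 V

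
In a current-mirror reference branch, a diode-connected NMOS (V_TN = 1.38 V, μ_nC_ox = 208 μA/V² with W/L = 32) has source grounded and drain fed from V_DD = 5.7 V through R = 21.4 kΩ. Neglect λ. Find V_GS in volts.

With gate tied to drain, V_GS = V_DS ≥ V_GS − V_TN, so the device is in saturation.
k_n = μ_nC_ox · (W/L) = 6.656 mA/V².
KCL at the drain: ½ k_n (V_GS − V_TN)² = (V_DD − V_GS)/R.
Let x = V_GS − 1.38. Then 71.2 x² + x − 4.32 = 0, giving x = 0.239 V (positive root), so V_GS = 1.62 V.
I_D = (V_DD − V_GS)/R = (5.7 − 1.62) / 21.4 = 0.191 mA.

V_GS = 1.62 V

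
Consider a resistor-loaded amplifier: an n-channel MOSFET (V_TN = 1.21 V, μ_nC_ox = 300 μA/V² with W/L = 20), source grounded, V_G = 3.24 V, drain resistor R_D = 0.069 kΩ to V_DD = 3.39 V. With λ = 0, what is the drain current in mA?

I_D = 12.4 mA

V_GS = V_G = 3.24 V, so V_ov = 3.24 − 1.21 = 2.03 V.
k_n = μ_nC_ox · (W/L) = 6 mA/V².
Assume saturation: I_D = ½ k_n V_ov² = 0.5 × 6 × 2.03² = 12.4 mA, giving V_DS = V_DD − I_D R_D = 3.39 − 12.4 × 0.069 = 2.54 V.
V_DS = 2.54 V ≥ V_ov = 2.03 V, confirming saturation.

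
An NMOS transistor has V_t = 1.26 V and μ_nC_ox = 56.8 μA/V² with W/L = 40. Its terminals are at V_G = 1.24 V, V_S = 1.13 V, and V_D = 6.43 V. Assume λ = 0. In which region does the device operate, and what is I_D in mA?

V_GS = V_G − V_S = 1.24 − 1.13 = 0.11 V; V_DS = V_D − V_S = 6.43 − 1.13 = 5.3 V.
V_GS = 0.11 V < V_t = 1.26 V, so the transistor is in cutoff.

Cutoff; I_D = 0 mA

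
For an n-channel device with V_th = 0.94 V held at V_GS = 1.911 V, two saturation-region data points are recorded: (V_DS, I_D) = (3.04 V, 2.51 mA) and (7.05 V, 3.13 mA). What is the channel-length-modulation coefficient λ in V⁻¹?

λ = 0.0758 V⁻¹

With V_GS fixed, I_D ∝ (1 + λ V_DS) in saturation, so I_D2/I_D1 = (1 + λ V_DS2)/(1 + λ V_DS1).
3.13/2.51 = 1.247 = (1 + 7.05 λ)/(1 + 3.04 λ).
Solving: λ (I_D1 V_DS2 − I_D2 V_DS1) = I_D2 − I_D1, so λ = (3.13 − 2.51) / (2.51 × 7.05 − 3.13 × 3.04) = 0.62 / 8.18 = 0.0758 V⁻¹.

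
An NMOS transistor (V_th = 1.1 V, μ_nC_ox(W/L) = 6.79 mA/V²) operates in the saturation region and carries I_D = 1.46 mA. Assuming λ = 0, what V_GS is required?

V_GS = 1.76 V

In saturation I_D = ½ k_n (V_GS − V_th)², so V_GS − V_th = √(2 I_D / k_n) = √(2 × 1.46 / 6.79) = 0.656 V.
V_GS = 1.1 + 0.656 = 1.76 V.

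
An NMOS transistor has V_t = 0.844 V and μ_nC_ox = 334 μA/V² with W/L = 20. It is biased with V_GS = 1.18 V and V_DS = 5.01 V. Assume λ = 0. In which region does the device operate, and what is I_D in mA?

Saturation; I_D = 0.377 mA

k_n = μ_nC_ox · (W/L) = 6.68 mA/V².
V_ov = V_GS − V_t = 1.18 − 0.844 = 0.336 V.
Since V_DS = 5.01 V ≥ V_ov = 0.336 V, the device is in saturation.
I_D = ½ k_n V_ov² = 0.5 × 6.68 × 0.336² = 0.377 mA.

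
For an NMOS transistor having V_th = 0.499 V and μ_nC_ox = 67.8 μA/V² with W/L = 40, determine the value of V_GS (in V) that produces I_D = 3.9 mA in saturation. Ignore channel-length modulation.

k_n = μ_nC_ox · (W/L) = 2.712 mA/V².
In saturation I_D = ½ k_n (V_GS − V_th)², so V_GS − V_th = √(2 I_D / k_n) = √(2 × 3.9 / 2.712) = 1.7 V.
V_GS = 0.499 + 1.7 = 2.19 V.

V_GS = 2.19 V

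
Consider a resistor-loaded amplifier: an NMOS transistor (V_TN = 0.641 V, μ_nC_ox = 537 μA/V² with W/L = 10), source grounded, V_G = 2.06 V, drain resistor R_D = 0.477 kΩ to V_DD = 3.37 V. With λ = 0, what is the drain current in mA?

I_D = 4.95 mA

V_GS = V_G = 2.06 V, so V_ov = 2.06 − 0.641 = 1.42 V.
k_n = μ_nC_ox · (W/L) = 5.37 mA/V².
Assume saturation: I_D = ½ k_n V_ov² = 0.5 × 5.37 × 1.42² = 5.41 mA, giving V_DS = V_DD − I_D R_D = 3.37 − 5.41 × 0.477 = 0.791 V.
But 0.791 V < V_ov = 1.42 V, so the device is actually in triode.
In triode I_D = k_n[V_ov V_DS − ½ V_DS²] and I_D = (V_DD − V_DS)/R_D. Equating: 1.28 V_DS² − 4.635 V_DS + 3.37 = 0, giving V_DS = 1.01 V (the root below V_ov).
I_D = (3.37 − 1.01) / 0.477 = 4.95 mA.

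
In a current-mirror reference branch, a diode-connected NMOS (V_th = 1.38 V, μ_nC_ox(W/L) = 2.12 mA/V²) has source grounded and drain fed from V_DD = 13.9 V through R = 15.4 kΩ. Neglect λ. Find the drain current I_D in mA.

With gate tied to drain, V_GS = V_DS ≥ V_GS − V_th, so the device is in saturation.
KCL at the drain: ½ k_n (V_GS − V_th)² = (V_DD − V_GS)/R.
Let x = V_GS − 1.38. Then 16.3 x² + x − 12.52 = 0, giving x = 0.846 V (positive root), so V_GS = 2.23 V.
I_D = (V_DD − V_GS)/R = (13.9 − 2.23) / 15.4 = 0.758 mA.

I_D = 0.758 mA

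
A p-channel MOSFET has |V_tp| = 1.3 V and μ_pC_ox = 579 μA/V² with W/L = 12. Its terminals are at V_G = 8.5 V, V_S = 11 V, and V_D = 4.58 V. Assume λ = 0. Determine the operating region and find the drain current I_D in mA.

Saturation; I_D = 5.00 mA

V_SG = V_S − V_G = 11 − 8.5 = 2.5 V; V_SD = V_S − V_D = 11 − 4.58 = 6.42 V.
k_p = μ_pC_ox · (W/L) = 6.948 mA/V².
V_ov = V_SG − |V_tp| = 2.5 − 1.3 = 1.2 V.
Since V_SD = 6.42 V ≥ V_ov = 1.2 V, the device is in saturation.
I_D = ½ k_p V_ov² = 0.5 × 6.948 × 1.2² = 5 mA.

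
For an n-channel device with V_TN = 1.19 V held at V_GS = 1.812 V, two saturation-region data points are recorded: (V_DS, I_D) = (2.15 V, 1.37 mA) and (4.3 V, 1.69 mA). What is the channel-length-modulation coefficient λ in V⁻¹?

λ = 0.142 V⁻¹

With V_GS fixed, I_D ∝ (1 + λ V_DS) in saturation, so I_D2/I_D1 = (1 + λ V_DS2)/(1 + λ V_DS1).
1.69/1.37 = 1.234 = (1 + 4.3 λ)/(1 + 2.15 λ).
Solving: λ (I_D1 V_DS2 − I_D2 V_DS1) = I_D2 − I_D1, so λ = (1.69 − 1.37) / (1.37 × 4.3 − 1.69 × 2.15) = 0.32 / 2.26 = 0.142 V⁻¹.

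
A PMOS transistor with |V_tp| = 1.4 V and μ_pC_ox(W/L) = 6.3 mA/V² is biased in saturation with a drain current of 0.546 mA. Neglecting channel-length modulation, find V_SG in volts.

V_SG = 1.82 V

In saturation I_D = ½ k_p (V_SG − |V_tp|)², so V_SG − |V_tp| = √(2 I_D / k_p) = √(2 × 0.546 / 6.3) = 0.416 V.
V_SG = 1.4 + 0.416 = 1.82 V.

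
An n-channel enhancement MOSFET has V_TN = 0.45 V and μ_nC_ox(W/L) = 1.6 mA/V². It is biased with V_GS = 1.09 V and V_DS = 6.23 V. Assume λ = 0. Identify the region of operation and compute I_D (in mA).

V_ov = V_GS − V_TN = 1.09 − 0.45 = 0.64 V.
Since V_DS = 6.23 V ≥ V_ov = 0.64 V, the device is in saturation.
I_D = ½ k_n V_ov² = 0.5 × 1.6 × 0.64² = 0.328 mA.

Saturation; I_D = 0.328 mA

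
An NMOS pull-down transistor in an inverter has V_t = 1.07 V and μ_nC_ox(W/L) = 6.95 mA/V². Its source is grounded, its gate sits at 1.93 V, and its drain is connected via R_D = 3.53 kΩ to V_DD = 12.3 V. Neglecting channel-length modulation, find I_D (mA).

I_D = 2.57 mA

V_GS = V_G = 1.93 V, so V_ov = 1.93 − 1.07 = 0.86 V.
Assume saturation: I_D = ½ k_n V_ov² = 0.5 × 6.95 × 0.86² = 2.57 mA, giving V_DS = V_DD − I_D R_D = 12.3 − 2.57 × 3.53 = 3.23 V.
V_DS = 3.23 V ≥ V_ov = 0.86 V, confirming saturation.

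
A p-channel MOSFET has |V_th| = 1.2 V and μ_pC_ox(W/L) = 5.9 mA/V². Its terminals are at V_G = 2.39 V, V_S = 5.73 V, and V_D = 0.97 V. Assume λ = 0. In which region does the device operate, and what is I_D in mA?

V_SG = V_S − V_G = 5.73 − 2.39 = 3.34 V; V_SD = V_S − V_D = 5.73 − 0.97 = 4.76 V.
V_ov = V_SG − |V_th| = 3.34 − 1.2 = 2.14 V.
Since V_SD = 4.76 V ≥ V_ov = 2.14 V, the device is in saturation.
I_D = ½ k_p V_ov² = 0.5 × 5.9 × 2.14² = 13.5 mA.

Saturation; I_D = 13.5 mA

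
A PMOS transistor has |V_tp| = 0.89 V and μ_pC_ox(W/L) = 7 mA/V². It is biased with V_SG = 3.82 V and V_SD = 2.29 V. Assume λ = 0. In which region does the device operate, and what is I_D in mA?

Triode; I_D = 28.6 mA

V_ov = V_SG − |V_tp| = 3.82 − 0.89 = 2.93 V.
Since V_SD = 2.29 V < V_ov = 2.93 V, the device is in the triode region.
I_D = k_p [V_ov · V_SD − ½ V_SD²] = 7 × [2.93 × 2.29 − 0.5 × 2.29²] = 28.6 mA.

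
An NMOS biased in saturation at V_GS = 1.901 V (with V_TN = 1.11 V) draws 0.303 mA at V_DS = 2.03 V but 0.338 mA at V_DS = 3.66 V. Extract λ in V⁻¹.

With V_GS fixed, I_D ∝ (1 + λ V_DS) in saturation, so I_D2/I_D1 = (1 + λ V_DS2)/(1 + λ V_DS1).
0.338/0.303 = 1.116 = (1 + 3.66 λ)/(1 + 2.03 λ).
Solving: λ (I_D1 V_DS2 − I_D2 V_DS1) = I_D2 − I_D1, so λ = (0.338 − 0.303) / (0.303 × 3.66 − 0.338 × 2.03) = 0.035 / 0.423 = 0.0828 V⁻¹.

λ = 0.0828 V⁻¹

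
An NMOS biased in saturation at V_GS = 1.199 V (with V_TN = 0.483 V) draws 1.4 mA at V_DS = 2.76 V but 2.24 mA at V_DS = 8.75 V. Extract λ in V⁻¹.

With V_GS fixed, I_D ∝ (1 + λ V_DS) in saturation, so I_D2/I_D1 = (1 + λ V_DS2)/(1 + λ V_DS1).
2.24/1.4 = 1.6 = (1 + 8.75 λ)/(1 + 2.76 λ).
Solving: λ (I_D1 V_DS2 − I_D2 V_DS1) = I_D2 − I_D1, so λ = (2.24 − 1.4) / (1.4 × 8.75 − 2.24 × 2.76) = 0.84 / 6.07 = 0.138 V⁻¹.

λ = 0.138 V⁻¹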